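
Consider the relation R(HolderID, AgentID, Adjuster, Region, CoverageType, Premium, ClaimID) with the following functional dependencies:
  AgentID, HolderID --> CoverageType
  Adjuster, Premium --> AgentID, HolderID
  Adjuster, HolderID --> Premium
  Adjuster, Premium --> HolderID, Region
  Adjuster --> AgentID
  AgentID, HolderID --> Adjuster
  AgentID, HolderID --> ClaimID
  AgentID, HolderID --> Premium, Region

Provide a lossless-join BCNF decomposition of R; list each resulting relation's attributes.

{Adjuster, AgentID}; {Adjuster, ClaimID, CoverageType, HolderID, Premium, Region}

Candidate keys of the original relation: {Adjuster, HolderID}, {Adjuster, Premium}, {AgentID, HolderID}.
Within {Adjuster, AgentID, ClaimID, CoverageType, HolderID, Premium, Region}: {Adjuster}⁺ ∩ {Adjuster, AgentID, ClaimID, CoverageType, HolderID, Premium, Region} = {Adjuster, AgentID}, not the whole set, so Adjuster --> AgentID violates BCNF; decompose into {Adjuster, AgentID} and {Adjuster, ClaimID, CoverageType, HolderID, Premium, Region}.
{Adjuster, AgentID} has no BCNF violation.
{Adjuster, ClaimID, CoverageType, HolderID, Premium, Region} has no BCNF violation.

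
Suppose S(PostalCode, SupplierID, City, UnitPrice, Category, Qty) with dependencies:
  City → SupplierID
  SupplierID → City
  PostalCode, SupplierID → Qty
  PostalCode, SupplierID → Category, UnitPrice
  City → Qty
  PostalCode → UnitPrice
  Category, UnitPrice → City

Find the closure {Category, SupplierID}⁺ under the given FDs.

Start with {Category, SupplierID}.
SupplierID → City applies; add {City} → now {Category, City, SupplierID}.
City → Qty applies; add {Qty} → now {Category, City, Qty, SupplierID}.
No further FD applies.

{Category, City, Qty, SupplierID}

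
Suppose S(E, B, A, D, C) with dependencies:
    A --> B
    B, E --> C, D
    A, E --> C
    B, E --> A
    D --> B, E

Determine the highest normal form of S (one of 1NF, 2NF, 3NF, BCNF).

3NF

Candidate keys: {A, E}, {B, E}, {D}. Prime attributes: {A, B, D, E}.
For A --> B we have {A}⁺ = {A, B}; {A} is not a superkey, so BCNF fails.
Since {B} ⊆ prime attributes and every other non-superkey FD also has a prime right side, the schema is in 3NF.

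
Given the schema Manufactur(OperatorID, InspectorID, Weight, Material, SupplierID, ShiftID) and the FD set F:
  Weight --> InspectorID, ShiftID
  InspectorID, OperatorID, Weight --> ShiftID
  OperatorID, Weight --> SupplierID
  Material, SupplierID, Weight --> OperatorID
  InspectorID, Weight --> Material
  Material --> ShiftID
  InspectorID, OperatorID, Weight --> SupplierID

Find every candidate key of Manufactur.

{OperatorID, Weight}, {SupplierID, Weight}

{Weight} never appears on the right of any FD, so every key must include it.
{OperatorID, Weight}⁺ = {InspectorID, Material, OperatorID, ShiftID, SupplierID, Weight} — all of the relation — so {OperatorID, Weight} is a candidate key.
{SupplierID, Weight}⁺ = {InspectorID, Material, OperatorID, ShiftID, SupplierID, Weight} — all of the relation — so {SupplierID, Weight} is a candidate key.
No proper subset of any of these is a key, and no other minimal superkey exists.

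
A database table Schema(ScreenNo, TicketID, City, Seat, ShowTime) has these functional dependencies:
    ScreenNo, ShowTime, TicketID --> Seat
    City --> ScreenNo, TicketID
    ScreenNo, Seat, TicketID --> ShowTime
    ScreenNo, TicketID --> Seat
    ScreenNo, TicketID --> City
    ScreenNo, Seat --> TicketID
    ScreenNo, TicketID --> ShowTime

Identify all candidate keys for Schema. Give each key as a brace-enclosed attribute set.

{City}⁺ = {City, ScreenNo, Seat, ShowTime, TicketID}, which is every attribute, so {City} is a candidate key.
{ScreenNo, Seat}⁺ = {City, ScreenNo, Seat, ShowTime, TicketID}, which is every attribute, so {ScreenNo, Seat} is a candidate key.
{ScreenNo, TicketID}⁺ = {City, ScreenNo, Seat, ShowTime, TicketID}, which is every attribute, so {ScreenNo, TicketID} is a candidate key.
No proper subset of any of these is a key, and no other minimal superkey exists.

{City}, {ScreenNo, Seat}, {ScreenNo, TicketID}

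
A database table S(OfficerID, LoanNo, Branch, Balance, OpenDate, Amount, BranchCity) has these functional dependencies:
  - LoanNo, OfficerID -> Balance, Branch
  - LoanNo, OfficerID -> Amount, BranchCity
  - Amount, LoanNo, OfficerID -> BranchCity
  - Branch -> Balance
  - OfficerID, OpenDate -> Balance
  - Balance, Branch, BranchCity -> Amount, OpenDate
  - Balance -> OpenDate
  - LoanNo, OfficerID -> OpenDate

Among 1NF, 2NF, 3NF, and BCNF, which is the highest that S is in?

2NF

Candidate key: {LoanNo, OfficerID}. Prime attributes: {LoanNo, OfficerID}.
For Branch -> Balance we have {Branch}⁺ = {Balance, Branch, OpenDate}; {Branch} is not a superkey, so BCNF fails.
Branch -> Balance has non-prime {Balance} on the right and a non-superkey on the left, so 3NF fails.
No non-prime attribute depends on a proper subset of any candidate key, so 2NF holds.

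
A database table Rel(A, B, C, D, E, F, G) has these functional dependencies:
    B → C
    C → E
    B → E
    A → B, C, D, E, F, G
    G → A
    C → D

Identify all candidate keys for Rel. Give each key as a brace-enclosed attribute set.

{A}, {G}

{A}⁺ = {A, B, C, D, E, F, G}, which is every attribute, so {A} is a candidate key.
{G}⁺ = {A, B, C, D, E, F, G}, which is every attribute, so {G} is a candidate key.
These are minimal and exhaustive — every other superkey contains one of them.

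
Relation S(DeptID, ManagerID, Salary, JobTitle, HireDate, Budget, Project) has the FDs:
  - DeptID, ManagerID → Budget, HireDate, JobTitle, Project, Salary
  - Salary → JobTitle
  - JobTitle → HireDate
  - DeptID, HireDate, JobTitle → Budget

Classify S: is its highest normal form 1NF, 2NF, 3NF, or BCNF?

2NF

Candidate key: {DeptID, ManagerID}. Prime attributes: {DeptID, ManagerID}.
For Salary → JobTitle we have {Salary}⁺ = {HireDate, JobTitle, Salary}; {Salary} is not a superkey, so BCNF fails.
Salary → JobTitle has non-prime {JobTitle} on the right and a non-superkey on the left, so 3NF fails.
No non-prime attribute depends on a proper subset of any candidate key, so 2NF holds.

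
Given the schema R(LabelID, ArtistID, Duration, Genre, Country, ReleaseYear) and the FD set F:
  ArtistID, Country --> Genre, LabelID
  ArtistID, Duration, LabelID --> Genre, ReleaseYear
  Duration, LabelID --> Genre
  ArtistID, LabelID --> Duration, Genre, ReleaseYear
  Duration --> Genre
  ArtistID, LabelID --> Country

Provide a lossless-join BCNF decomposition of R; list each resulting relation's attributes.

{ArtistID, Country, Duration, LabelID, ReleaseYear}; {Duration, Genre}

Candidate keys of the original relation: {ArtistID, Country}, {ArtistID, LabelID}.
{ArtistID, Country, Duration, Genre, LabelID, ReleaseYear}: {Duration, LabelID} determines {Duration, Genre, LabelID} here but is not a superkey — split on Duration, LabelID --> Genre, giving {Duration, Genre, LabelID} and {ArtistID, Country, Duration, LabelID, ReleaseYear}.
{Duration, Genre, LabelID}: {Duration} determines {Duration, Genre} here but is not a superkey — split on Duration --> Genre, giving {Duration, Genre} and {Duration, LabelID}.
{Duration, Genre}: every determinant is a superkey — BCNF.
{Duration, LabelID}: every determinant is a superkey — BCNF.
{ArtistID, Country, Duration, LabelID, ReleaseYear}: every determinant is a superkey — BCNF.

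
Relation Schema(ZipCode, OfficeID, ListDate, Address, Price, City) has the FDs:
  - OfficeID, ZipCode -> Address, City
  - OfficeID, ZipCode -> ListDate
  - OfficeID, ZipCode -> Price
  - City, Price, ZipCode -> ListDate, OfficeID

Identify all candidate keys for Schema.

Attributes never on any right-hand side: {ZipCode} — every candidate key must contain it.
Closure of {OfficeID, ZipCode} is {Address, City, ListDate, OfficeID, Price, ZipCode}, the whole schema; {OfficeID, ZipCode} is a candidate key.
Closure of {City, Price, ZipCode} is {Address, City, ListDate, OfficeID, Price, ZipCode}, the whole schema; {City, Price, ZipCode} is a candidate key.
These are minimal and exhaustive — every other superkey contains one of them.

{City, Price, ZipCode}, {OfficeID, ZipCode}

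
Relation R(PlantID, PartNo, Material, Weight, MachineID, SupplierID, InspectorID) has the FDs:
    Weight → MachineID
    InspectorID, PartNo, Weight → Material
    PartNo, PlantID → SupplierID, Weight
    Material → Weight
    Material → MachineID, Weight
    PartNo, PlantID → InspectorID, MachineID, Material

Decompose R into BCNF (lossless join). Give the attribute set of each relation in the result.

Candidate key of the original relation: {PartNo, PlantID}.
{InspectorID, MachineID, Material, PartNo, PlantID, SupplierID, Weight}: {Weight} determines {MachineID, Weight} here but is not a superkey — split on Weight → MachineID, giving {MachineID, Weight} and {InspectorID, Material, PartNo, PlantID, SupplierID, Weight}.
{MachineID, Weight} is in BCNF.
{InspectorID, Material, PartNo, PlantID, SupplierID, Weight}: {InspectorID, PartNo, Weight} determines {InspectorID, Material, PartNo, Weight} here but is not a superkey — split on InspectorID, PartNo, Weight → Material, giving {InspectorID, Material, PartNo, Weight} and {InspectorID, PartNo, PlantID, SupplierID, Weight}.
{InspectorID, Material, PartNo, Weight}: {Material} determines {Material, Weight} here but is not a superkey — split on Material → Weight, giving {Material, Weight} and {InspectorID, Material, PartNo}.
{Material, Weight} is in BCNF.
{InspectorID, Material, PartNo} is in BCNF.
{InspectorID, PartNo, PlantID, SupplierID, Weight} is in BCNF.

{InspectorID, Material, PartNo}; {InspectorID, PartNo, PlantID, SupplierID, Weight}; {MachineID, Weight}; {Material, Weight}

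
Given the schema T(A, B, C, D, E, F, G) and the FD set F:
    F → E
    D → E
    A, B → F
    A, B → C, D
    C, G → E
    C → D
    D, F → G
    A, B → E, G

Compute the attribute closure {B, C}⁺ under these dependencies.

Start with {B, C}.
C → D applies; add {D} → now {B, C, D}.
D → E applies; add {E} → now {B, C, D, E}.
No further FD applies.

{B, C, D, E}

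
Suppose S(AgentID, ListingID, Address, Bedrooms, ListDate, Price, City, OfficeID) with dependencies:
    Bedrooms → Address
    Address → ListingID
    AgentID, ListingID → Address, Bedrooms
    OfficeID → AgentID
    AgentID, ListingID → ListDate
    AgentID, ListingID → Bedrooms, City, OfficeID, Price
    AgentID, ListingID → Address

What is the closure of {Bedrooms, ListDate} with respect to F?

Start with {Bedrooms, ListDate}.
Bedrooms → Address applies; add {Address} → now {Address, Bedrooms, ListDate}.
Address → ListingID applies; add {ListingID} → now {Address, Bedrooms, ListDate, ListingID}.
No further FD applies.

{Address, Bedrooms, ListDate, ListingID}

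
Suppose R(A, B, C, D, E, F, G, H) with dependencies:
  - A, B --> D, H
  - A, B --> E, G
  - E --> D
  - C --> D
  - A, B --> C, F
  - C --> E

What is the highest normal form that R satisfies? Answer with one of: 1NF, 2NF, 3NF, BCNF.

2NF

Candidate key: {A, B}. Prime attributes: {A, B}.
E --> D breaks BCNF: {E}⁺ = {D, E}, so {E} is not a superkey.
E --> D determines the non-prime attribute {D} from a non-superkey — 3NF is violated.
No non-prime attribute depends on a proper subset of any candidate key, so 2NF holds.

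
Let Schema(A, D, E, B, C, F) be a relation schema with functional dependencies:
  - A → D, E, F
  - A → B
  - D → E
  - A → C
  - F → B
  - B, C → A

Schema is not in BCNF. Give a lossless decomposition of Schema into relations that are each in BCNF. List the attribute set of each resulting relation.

Candidate keys of the original relation: {A}, {B, C}, {C, F}.
In {A, B, C, D, E, F}, {D} is not a superkey ({D}⁺ restricted to this set is {D, E}), so split on D → E into {D, E} and {A, B, C, D, F}.
{D, E}: every determinant is a superkey — BCNF.
In {A, B, C, D, F}, {F} is not a superkey ({F}⁺ restricted to this set is {B, F}), so split on F → B into {B, F} and {A, C, D, F}.
{B, F}: every determinant is a superkey — BCNF.
{A, C, D, F}: every determinant is a superkey — BCNF.

{A, C, D, F}; {B, F}; {D, E}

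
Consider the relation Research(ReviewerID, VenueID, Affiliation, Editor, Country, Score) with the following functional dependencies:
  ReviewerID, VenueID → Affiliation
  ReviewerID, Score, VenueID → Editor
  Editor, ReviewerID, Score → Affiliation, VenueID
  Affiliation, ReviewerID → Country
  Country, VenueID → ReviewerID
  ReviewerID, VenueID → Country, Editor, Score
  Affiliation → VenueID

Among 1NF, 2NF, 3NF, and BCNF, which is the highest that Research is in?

Candidate keys: {Affiliation, Country}, {Affiliation, ReviewerID}, {Country, VenueID}, {Editor, ReviewerID, Score}, {ReviewerID, VenueID}. Prime attributes: {Affiliation, Country, Editor, ReviewerID, Score, VenueID}.
Affiliation → VenueID: {Affiliation}⁺ = {Affiliation, VenueID}, which is not all of the attributes, so the left side is not a superkey — BCNF is violated.
Since {VenueID} ⊆ prime attributes and every other non-superkey FD also has a prime right side, the schema is in 3NF.

3NF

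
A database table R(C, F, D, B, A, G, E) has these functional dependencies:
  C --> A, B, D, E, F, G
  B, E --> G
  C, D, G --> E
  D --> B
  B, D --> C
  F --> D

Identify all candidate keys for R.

{C}, {D}, {F}

{C}⁺ = {A, B, C, D, E, F, G} — all of the relation — so {C} is a candidate key.
{D}⁺ = {A, B, C, D, E, F, G} — all of the relation — so {D} is a candidate key.
{F}⁺ = {A, B, C, D, E, F, G} — all of the relation — so {F} is a candidate key.
These are minimal and exhaustive — every other superkey contains one of them.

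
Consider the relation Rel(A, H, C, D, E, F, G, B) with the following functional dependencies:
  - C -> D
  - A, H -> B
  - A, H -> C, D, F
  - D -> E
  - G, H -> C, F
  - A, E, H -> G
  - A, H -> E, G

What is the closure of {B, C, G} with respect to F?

Start with {B, C, G}.
C -> D applies; add {D} → now {B, C, D, G}.
D -> E applies; add {E} → now {B, C, D, E, G}.
No further FD applies.

{B, C, D, E, G}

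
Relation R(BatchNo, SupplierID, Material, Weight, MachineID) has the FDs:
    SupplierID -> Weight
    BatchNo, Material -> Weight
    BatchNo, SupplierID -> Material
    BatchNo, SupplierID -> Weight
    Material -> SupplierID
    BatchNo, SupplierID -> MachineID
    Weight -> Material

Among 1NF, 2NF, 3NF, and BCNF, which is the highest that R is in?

3NF

Candidate keys: {BatchNo, Material}, {BatchNo, SupplierID}, {BatchNo, Weight}. Prime attributes: {BatchNo, Material, SupplierID, Weight}.
SupplierID -> Weight breaks BCNF: {SupplierID}⁺ = {Material, SupplierID, Weight}, so {SupplierID} is not a superkey.
Its right-hand attributes {Weight} are all prime, as are those of every other non-superkey FD — the relation is in 3NF.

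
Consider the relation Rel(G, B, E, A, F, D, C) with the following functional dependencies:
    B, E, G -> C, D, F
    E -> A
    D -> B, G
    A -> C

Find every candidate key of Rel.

Attributes never on any right-hand side: {E} — every candidate key must contain it.
{D, E}⁺ = {A, B, C, D, E, F, G}, which is every attribute, so {D, E} is a candidate key.
{B, E, G}⁺ = {A, B, C, D, E, F, G}, which is every attribute, so {B, E, G} is a candidate key.
Any other superkey properly contains one of these, so there are no further candidate keys.

{B, E, G}, {D, E}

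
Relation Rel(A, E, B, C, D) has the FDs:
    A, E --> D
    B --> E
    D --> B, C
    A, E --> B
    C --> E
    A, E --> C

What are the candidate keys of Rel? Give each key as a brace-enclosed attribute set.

{A, B}, {A, C}, {A, D}, {A, E}

Attributes never on any right-hand side: {A} — every candidate key must contain it.
{A, B} is a candidate key since {A, B}⁺ = {A, B, C, D, E} covers every attribute.
{A, C} is a candidate key since {A, C}⁺ = {A, B, C, D, E} covers every attribute.
{A, D} is a candidate key since {A, D}⁺ = {A, B, C, D, E} covers every attribute.
{A, E} is a candidate key since {A, E}⁺ = {A, B, C, D, E} covers every attribute.
No proper subset of any of these is a key, and no other minimal superkey exists.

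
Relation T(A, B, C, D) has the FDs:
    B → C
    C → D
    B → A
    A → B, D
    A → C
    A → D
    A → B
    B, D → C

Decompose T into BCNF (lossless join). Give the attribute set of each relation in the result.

{A, B, C}; {C, D}

Candidate keys of the original relation: {A}, {B}.
{A, B, C, D}: {C} determines {C, D} here but is not a superkey — split on C → D, giving {C, D} and {A, B, C}.
{C, D}: every determinant is a superkey — BCNF.
{A, B, C}: every determinant is a superkey — BCNF.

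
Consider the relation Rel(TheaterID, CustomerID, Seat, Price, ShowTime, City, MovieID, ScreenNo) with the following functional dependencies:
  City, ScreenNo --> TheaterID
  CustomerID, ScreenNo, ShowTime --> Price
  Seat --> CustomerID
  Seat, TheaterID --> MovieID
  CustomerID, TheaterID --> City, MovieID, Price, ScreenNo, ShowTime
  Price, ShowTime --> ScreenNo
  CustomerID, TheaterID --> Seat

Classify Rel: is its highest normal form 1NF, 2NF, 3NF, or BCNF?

3NF

Candidate keys: {City, CustomerID, Price, ShowTime}, {City, CustomerID, ScreenNo}, {City, Price, Seat, ShowTime}, {City, ScreenNo, Seat}, {CustomerID, TheaterID}, {Seat, TheaterID}. Prime attributes: {City, CustomerID, Price, ScreenNo, Seat, ShowTime, TheaterID}.
For City, ScreenNo --> TheaterID we have {City, ScreenNo}⁺ = {City, ScreenNo, TheaterID}; {City, ScreenNo} is not a superkey, so BCNF fails.
But every attribute on its right side ({TheaterID}) is prime, and the same holds for every other non-superkey FD, so 3NF still holds.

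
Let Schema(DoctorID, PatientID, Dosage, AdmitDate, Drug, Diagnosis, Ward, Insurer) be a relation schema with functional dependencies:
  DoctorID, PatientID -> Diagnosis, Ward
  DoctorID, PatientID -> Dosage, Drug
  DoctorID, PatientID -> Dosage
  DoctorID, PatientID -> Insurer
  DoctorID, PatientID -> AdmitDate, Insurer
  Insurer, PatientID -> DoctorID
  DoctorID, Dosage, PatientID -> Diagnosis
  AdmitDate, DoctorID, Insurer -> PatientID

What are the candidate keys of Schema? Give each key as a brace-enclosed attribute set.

{AdmitDate, DoctorID, Insurer}, {DoctorID, PatientID}, {Insurer, PatientID}

Closure of {DoctorID, PatientID} is {AdmitDate, Diagnosis, DoctorID, Dosage, Drug, Insurer, PatientID, Ward}, the whole schema; {DoctorID, PatientID} is a candidate key.
Closure of {Insurer, PatientID} is {AdmitDate, Diagnosis, DoctorID, Dosage, Drug, Insurer, PatientID, Ward}, the whole schema; {Insurer, PatientID} is a candidate key.
Closure of {AdmitDate, DoctorID, Insurer} is {AdmitDate, Diagnosis, DoctorID, Dosage, Drug, Insurer, PatientID, Ward}, the whole schema; {AdmitDate, DoctorID, Insurer} is a candidate key.
No proper subset of any of these is a key, and no other minimal superkey exists.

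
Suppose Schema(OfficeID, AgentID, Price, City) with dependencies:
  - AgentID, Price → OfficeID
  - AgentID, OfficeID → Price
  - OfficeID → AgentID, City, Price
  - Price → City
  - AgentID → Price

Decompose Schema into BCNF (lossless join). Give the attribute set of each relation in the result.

Candidate keys of the original relation: {AgentID}, {OfficeID}.
{AgentID, City, OfficeID, Price}: {Price} determines {City, Price} here but is not a superkey — split on Price → City, giving {City, Price} and {AgentID, OfficeID, Price}.
{City, Price} is in BCNF.
{AgentID, OfficeID, Price} is in BCNF.

{AgentID, OfficeID, Price}; {City, Price}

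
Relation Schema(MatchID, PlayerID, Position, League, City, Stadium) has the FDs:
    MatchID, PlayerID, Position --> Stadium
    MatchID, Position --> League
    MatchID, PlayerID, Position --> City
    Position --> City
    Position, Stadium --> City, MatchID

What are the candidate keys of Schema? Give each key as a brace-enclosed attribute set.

{MatchID, PlayerID, Position}, {PlayerID, Position, Stadium}

Attributes never on any right-hand side: {PlayerID, Position} — every candidate key must contain all of them.
{MatchID, PlayerID, Position}⁺ = {City, League, MatchID, PlayerID, Position, Stadium} — all of the relation — so {MatchID, PlayerID, Position} is a candidate key.
{PlayerID, Position, Stadium}⁺ = {City, League, MatchID, PlayerID, Position, Stadium} — all of the relation — so {PlayerID, Position, Stadium} is a candidate key.
No proper subset of any of these is a key, and no other minimal superkey exists.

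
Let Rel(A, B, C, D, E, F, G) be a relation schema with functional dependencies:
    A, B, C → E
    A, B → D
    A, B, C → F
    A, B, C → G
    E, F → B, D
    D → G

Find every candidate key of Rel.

{A, C} never appear on the right of any FD, so every key must include all of them.
{A, B, C}⁺ = {A, B, C, D, E, F, G}, which is every attribute, so {A, B, C} is a candidate key.
{A, C, E, F}⁺ = {A, B, C, D, E, F, G}, which is every attribute, so {A, C, E, F} is a candidate key.
No proper subset of any of these is a key, and no other minimal superkey exists.

{A, B, C}, {A, C, E, F}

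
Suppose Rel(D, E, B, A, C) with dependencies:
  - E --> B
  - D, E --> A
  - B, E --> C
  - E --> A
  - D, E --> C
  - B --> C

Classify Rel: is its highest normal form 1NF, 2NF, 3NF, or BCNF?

Candidate key: {D, E}. Prime attributes: {D, E}.
E --> B breaks BCNF: {E}⁺ = {A, B, C, E}, so {E} is not a superkey.
E --> B has non-prime {B} on the right and a non-superkey on the left, so 3NF fails.
The proper key subset {E} of {D, E} determines non-prime {A, B, C}, so the relation is not even in 2NF.

1NF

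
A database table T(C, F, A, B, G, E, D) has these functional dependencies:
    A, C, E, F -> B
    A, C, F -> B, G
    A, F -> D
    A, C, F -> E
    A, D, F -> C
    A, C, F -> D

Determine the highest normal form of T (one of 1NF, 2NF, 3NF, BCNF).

Candidate key: {A, F}. Prime attributes: {A, F}.
Every FD has a superkey on the left, so the relation is in BCNF.

BCNF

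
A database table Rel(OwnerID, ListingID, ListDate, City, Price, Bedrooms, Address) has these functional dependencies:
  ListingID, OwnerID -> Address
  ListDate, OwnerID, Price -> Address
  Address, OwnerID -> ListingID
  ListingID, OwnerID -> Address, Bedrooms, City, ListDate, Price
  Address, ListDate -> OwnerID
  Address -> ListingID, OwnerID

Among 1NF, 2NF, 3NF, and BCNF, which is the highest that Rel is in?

BCNF

Candidate keys: {Address}, {ListDate, OwnerID, Price}, {ListingID, OwnerID}. Prime attributes: {Address, ListDate, ListingID, OwnerID, Price}.
Each dependency's left side is a superkey — BCNF holds.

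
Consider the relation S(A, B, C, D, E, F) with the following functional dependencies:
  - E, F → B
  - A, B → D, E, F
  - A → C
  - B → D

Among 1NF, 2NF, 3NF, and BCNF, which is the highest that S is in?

1NF

Candidate keys: {A, B}, {A, E, F}. Prime attributes: {A, B, E, F}.
For E, F → B we have {E, F}⁺ = {B, D, E, F}; {E, F} is not a superkey, so BCNF fails.
Because {C} is non-prime and the left side of A → C is not a superkey, the relation is not in 3NF.
The proper key subset {A} of {A, B} determines non-prime {C}, so the relation is not even in 2NF.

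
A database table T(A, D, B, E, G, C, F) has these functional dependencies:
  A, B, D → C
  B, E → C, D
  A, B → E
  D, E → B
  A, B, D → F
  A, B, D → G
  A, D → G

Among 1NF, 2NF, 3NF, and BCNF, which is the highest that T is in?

1NF

Candidate keys: {A, B}, {A, D, E}. Prime attributes: {A, B, D, E}.
B, E → C, D breaks BCNF: {B, E}⁺ = {B, C, D, E}, so {B, E} is not a superkey.
Because {C} is non-prime and the left side of B, E → C, D is not a superkey, the relation is not in 3NF.
{A, D} is a proper subset of the key {A, D, E}, and {A, D}⁺ contains the non-prime attribute {G} — a partial dependency, so 2NF is violated.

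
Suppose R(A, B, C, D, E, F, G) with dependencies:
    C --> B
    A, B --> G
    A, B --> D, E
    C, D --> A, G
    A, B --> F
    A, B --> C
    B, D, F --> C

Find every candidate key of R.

{A, B}⁺ = {A, B, C, D, E, F, G} — all of the relation — so {A, B} is a candidate key.
{A, C}⁺ = {A, B, C, D, E, F, G} — all of the relation — so {A, C} is a candidate key.
{C, D}⁺ = {A, B, C, D, E, F, G} — all of the relation — so {C, D} is a candidate key.
{B, D, F}⁺ = {A, B, C, D, E, F, G} — all of the relation — so {B, D, F} is a candidate key.
No proper subset of any of these is a key, and no other minimal superkey exists.

{A, B}, {A, C}, {B, D, F}, {C, D}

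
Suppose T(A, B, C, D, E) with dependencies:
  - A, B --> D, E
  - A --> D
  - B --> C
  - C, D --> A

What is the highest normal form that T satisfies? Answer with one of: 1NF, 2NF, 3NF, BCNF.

1NF

Candidate keys: {A, B}, {B, D}. Prime attributes: {A, B, D}.
For A --> D we have {A}⁺ = {A, D}; {A} is not a superkey, so BCNF fails.
B --> C has non-prime {C} on the right and a non-superkey on the left, so 3NF fails.
Since {B} ⊂ {A, B} and {B}⁺ ⊇ {C} with {C} non-prime, there is a partial dependency; 2NF fails.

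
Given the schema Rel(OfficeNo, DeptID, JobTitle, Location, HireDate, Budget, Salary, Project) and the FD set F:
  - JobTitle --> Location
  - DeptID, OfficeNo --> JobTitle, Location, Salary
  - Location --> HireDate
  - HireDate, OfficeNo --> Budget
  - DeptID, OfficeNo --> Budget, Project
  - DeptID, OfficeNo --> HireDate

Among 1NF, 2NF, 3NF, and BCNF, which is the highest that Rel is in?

2NF

Candidate key: {DeptID, OfficeNo}. Prime attributes: {DeptID, OfficeNo}.
JobTitle --> Location breaks BCNF: {JobTitle}⁺ = {HireDate, JobTitle, Location}, so {JobTitle} is not a superkey.
JobTitle --> Location determines the non-prime attribute {Location} from a non-superkey — 3NF is violated.
Checking every proper subset of each key, none determines a non-prime attribute — 2NF is satisfied.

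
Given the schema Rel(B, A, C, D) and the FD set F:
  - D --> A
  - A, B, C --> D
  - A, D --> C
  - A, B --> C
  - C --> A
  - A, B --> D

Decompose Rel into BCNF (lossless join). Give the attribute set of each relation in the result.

Candidate keys of the original relation: {A, B}, {B, C}, {B, D}.
In {A, B, C, D}, {D} is not a superkey ({D}⁺ restricted to this set is {A, C, D}), so split on D --> A, C into {A, C, D} and {B, D}.
In {A, C, D}, {C} is not a superkey ({C}⁺ restricted to this set is {A, C}), so split on C --> A into {A, C} and {C, D}.
{A, C}: every determinant is a superkey — BCNF.
{C, D}: every determinant is a superkey — BCNF.
{B, D}: every determinant is a superkey — BCNF.

{A, C}; {B, D}; {C, D}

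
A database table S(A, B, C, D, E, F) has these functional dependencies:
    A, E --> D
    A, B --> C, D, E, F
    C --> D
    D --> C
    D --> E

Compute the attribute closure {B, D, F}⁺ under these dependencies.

Start with {B, D, F}.
D --> C applies; add {C} → now {B, C, D, F}.
D --> E applies; add {E} → now {B, C, D, E, F}.
No further FD applies.

{B, C, D, E, F}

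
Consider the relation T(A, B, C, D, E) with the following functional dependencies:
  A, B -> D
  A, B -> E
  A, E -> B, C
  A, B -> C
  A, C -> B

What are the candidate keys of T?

{A, B}, {A, C}, {A, E}

Attributes never on any right-hand side: {A} — every candidate key must contain it.
{A, B}⁺ = {A, B, C, D, E}, which is every attribute, so {A, B} is a candidate key.
{A, C}⁺ = {A, B, C, D, E}, which is every attribute, so {A, C} is a candidate key.
{A, E}⁺ = {A, B, C, D, E}, which is every attribute, so {A, E} is a candidate key.
No proper subset of any of these is a key, and no other minimal superkey exists.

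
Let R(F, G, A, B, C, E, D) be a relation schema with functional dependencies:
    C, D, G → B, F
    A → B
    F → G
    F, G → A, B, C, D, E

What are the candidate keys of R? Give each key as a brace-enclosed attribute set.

{C, D, G}, {F}

Closure of {F} is {A, B, C, D, E, F, G}, the whole schema; {F} is a candidate key.
Closure of {C, D, G} is {A, B, C, D, E, F, G}, the whole schema; {C, D, G} is a candidate key.
These are minimal and exhaustive — every other superkey contains one of them.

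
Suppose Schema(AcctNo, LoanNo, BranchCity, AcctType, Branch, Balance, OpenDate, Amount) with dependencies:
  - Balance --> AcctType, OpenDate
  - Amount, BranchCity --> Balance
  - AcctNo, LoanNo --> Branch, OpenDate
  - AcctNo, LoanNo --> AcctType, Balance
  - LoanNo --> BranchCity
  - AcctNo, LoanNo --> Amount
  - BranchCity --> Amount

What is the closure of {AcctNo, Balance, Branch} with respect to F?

Start with {AcctNo, Balance, Branch}.
Balance --> AcctType, OpenDate applies; add {AcctType, OpenDate} → now {AcctNo, AcctType, Balance, Branch, OpenDate}.
No further FD applies.

{AcctNo, AcctType, Balance, Branch, OpenDate}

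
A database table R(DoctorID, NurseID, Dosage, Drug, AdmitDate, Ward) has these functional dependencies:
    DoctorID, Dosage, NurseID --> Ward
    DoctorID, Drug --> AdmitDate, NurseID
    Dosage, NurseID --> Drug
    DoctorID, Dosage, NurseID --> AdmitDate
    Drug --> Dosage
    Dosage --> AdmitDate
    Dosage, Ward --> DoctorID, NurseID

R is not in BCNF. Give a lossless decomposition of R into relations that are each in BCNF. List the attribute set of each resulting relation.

{AdmitDate, Dosage}; {DoctorID, Dosage, NurseID, Ward}; {Dosage, Drug}; {Drug, NurseID}

Candidate keys of the original relation: {DoctorID, Dosage, NurseID}, {DoctorID, Drug}, {Dosage, Ward}, {Drug, Ward}.
Within {AdmitDate, DoctorID, Dosage, Drug, NurseID, Ward}: {Dosage, NurseID}⁺ ∩ {AdmitDate, DoctorID, Dosage, Drug, NurseID, Ward} = {AdmitDate, Dosage, Drug, NurseID}, not the whole set, so Dosage, NurseID --> AdmitDate, Drug violates BCNF; decompose into {AdmitDate, Dosage, Drug, NurseID} and {DoctorID, Dosage, NurseID, Ward}.
Within {AdmitDate, Dosage, Drug, NurseID}: {Drug}⁺ ∩ {AdmitDate, Dosage, Drug, NurseID} = {AdmitDate, Dosage, Drug}, not the whole set, so Drug --> AdmitDate, Dosage violates BCNF; decompose into {AdmitDate, Dosage, Drug} and {Drug, NurseID}.
Within {AdmitDate, Dosage, Drug}: {Dosage}⁺ ∩ {AdmitDate, Dosage, Drug} = {AdmitDate, Dosage}, not the whole set, so Dosage --> AdmitDate violates BCNF; decompose into {AdmitDate, Dosage} and {Dosage, Drug}.
{AdmitDate, Dosage}: every determinant is a superkey — BCNF.
{Dosage, Drug}: every determinant is a superkey — BCNF.
{Drug, NurseID}: every determinant is a superkey — BCNF.
{DoctorID, Dosage, NurseID, Ward}: every determinant is a superkey — BCNF.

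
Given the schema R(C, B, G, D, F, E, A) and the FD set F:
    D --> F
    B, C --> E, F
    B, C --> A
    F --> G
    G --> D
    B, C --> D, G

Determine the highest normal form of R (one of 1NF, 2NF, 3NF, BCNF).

Candidate key: {B, C}. Prime attributes: {B, C}.
D --> F: {D}⁺ = {D, F, G}, which is not all of the attributes, so the left side is not a superkey — BCNF is violated.
D --> F determines the non-prime attribute {F} from a non-superkey — 3NF is violated.
Checking every proper subset of each key, none determines a non-prime attribute — 2NF is satisfied.

2NF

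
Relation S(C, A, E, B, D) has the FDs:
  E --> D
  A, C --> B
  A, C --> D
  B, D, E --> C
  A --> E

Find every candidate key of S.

Attributes never on any right-hand side: {A} — every candidate key must contain it.
Closure of {A, B} is {A, B, C, D, E}, the whole schema; {A, B} is a candidate key.
Closure of {A, C} is {A, B, C, D, E}, the whole schema; {A, C} is a candidate key.
These are minimal and exhaustive — every other superkey contains one of them.

{A, B}, {A, C}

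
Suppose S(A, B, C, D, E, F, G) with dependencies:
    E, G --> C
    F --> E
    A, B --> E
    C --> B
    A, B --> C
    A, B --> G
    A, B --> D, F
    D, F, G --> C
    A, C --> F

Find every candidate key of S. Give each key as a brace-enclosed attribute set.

{A, B}, {A, C}, {A, E, G}, {A, F, G}

Attributes never on any right-hand side: {A} — every candidate key must contain it.
{A, B}⁺ = {A, B, C, D, E, F, G}, which is every attribute, so {A, B} is a candidate key.
{A, C}⁺ = {A, B, C, D, E, F, G}, which is every attribute, so {A, C} is a candidate key.
{A, E, G}⁺ = {A, B, C, D, E, F, G}, which is every attribute, so {A, E, G} is a candidate key.
{A, F, G}⁺ = {A, B, C, D, E, F, G}, which is every attribute, so {A, F, G} is a candidate key.
Any other superkey properly contains one of these, so there are no further candidate keys.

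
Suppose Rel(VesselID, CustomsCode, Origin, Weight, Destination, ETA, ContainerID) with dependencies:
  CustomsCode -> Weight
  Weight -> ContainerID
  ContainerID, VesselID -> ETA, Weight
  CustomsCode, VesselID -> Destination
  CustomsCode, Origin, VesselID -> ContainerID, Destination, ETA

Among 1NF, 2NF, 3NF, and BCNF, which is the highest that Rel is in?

Candidate key: {CustomsCode, Origin, VesselID}. Prime attributes: {CustomsCode, Origin, VesselID}.
CustomsCode -> Weight: {CustomsCode}⁺ = {ContainerID, CustomsCode, Weight}, which is not all of the attributes, so the left side is not a superkey — BCNF is violated.
CustomsCode -> Weight has non-prime {Weight} on the right and a non-superkey on the left, so 3NF fails.
The proper key subset {CustomsCode} of {CustomsCode, Origin, VesselID} determines non-prime {ContainerID, Weight}, so the relation is not even in 2NF.

1NF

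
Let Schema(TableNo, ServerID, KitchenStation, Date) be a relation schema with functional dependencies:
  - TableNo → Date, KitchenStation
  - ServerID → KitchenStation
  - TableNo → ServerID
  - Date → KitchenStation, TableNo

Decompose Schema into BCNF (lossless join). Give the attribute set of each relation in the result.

Candidate keys of the original relation: {Date}, {TableNo}.
{Date, KitchenStation, ServerID, TableNo}: {ServerID} determines {KitchenStation, ServerID} here but is not a superkey — split on ServerID → KitchenStation, giving {KitchenStation, ServerID} and {Date, ServerID, TableNo}.
{KitchenStation, ServerID} is in BCNF.
{Date, ServerID, TableNo} is in BCNF.

{Date, ServerID, TableNo}; {KitchenStation, ServerID}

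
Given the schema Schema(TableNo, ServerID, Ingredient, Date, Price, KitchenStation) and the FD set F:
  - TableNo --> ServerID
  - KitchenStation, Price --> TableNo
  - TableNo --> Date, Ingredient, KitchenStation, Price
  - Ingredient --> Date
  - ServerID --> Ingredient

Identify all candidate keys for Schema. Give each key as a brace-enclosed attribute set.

{TableNo} is a candidate key since {TableNo}⁺ = {Date, Ingredient, KitchenStation, Price, ServerID, TableNo} covers every attribute.
{KitchenStation, Price} is a candidate key since {KitchenStation, Price}⁺ = {Date, Ingredient, KitchenStation, Price, ServerID, TableNo} covers every attribute.
Any other superkey properly contains one of these, so there are no further candidate keys.

{KitchenStation, Price}, {TableNo}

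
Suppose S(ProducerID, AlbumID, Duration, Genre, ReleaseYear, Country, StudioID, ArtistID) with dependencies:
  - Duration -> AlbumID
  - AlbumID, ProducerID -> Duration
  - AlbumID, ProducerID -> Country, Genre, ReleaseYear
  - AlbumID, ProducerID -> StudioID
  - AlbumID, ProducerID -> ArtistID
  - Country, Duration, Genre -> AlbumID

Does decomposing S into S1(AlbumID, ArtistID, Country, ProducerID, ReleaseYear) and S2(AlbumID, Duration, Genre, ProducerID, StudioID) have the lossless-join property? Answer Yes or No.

Common attributes: {AlbumID, ProducerID}; their closure is {AlbumID, ArtistID, Country, Duration, Genre, ProducerID, ReleaseYear, StudioID}.
S1 is contained in that closure, so S1 ∩ S2 -> S1 holds and the join is lossless.

Yes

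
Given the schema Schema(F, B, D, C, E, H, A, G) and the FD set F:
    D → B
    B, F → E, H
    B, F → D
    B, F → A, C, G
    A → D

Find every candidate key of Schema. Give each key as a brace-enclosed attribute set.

Attributes never on any right-hand side: {F} — every candidate key must contain it.
{A, F} is a candidate key since {A, F}⁺ = {A, B, C, D, E, F, G, H} covers every attribute.
{B, F} is a candidate key since {B, F}⁺ = {A, B, C, D, E, F, G, H} covers every attribute.
{D, F} is a candidate key since {D, F}⁺ = {A, B, C, D, E, F, G, H} covers every attribute.
These are minimal and exhaustive — every other superkey contains one of them.

{A, F}, {B, F}, {D, F}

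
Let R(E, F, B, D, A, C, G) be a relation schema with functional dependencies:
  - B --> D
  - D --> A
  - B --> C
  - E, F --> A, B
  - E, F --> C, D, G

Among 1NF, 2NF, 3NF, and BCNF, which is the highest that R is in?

2NF

Candidate key: {E, F}. Prime attributes: {E, F}.
B --> D: {B}⁺ = {A, B, C, D}, which is not all of the attributes, so the left side is not a superkey — BCNF is violated.
B --> D determines the non-prime attribute {D} from a non-superkey — 3NF is violated.
No proper subset of a key has a non-prime attribute in its closure, so there is no partial dependency; 2NF holds.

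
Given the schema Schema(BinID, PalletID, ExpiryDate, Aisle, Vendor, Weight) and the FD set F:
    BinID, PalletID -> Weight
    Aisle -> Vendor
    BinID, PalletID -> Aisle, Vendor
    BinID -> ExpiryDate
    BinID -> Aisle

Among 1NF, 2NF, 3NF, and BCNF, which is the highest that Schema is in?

1NF

Candidate key: {BinID, PalletID}. Prime attributes: {BinID, PalletID}.
Aisle -> Vendor breaks BCNF: {Aisle}⁺ = {Aisle, Vendor}, so {Aisle} is not a superkey.
Aisle -> Vendor has non-prime {Vendor} on the right and a non-superkey on the left, so 3NF fails.
The proper key subset {BinID} of {BinID, PalletID} determines non-prime {Aisle, ExpiryDate, Vendor}, so the relation is not even in 2NF.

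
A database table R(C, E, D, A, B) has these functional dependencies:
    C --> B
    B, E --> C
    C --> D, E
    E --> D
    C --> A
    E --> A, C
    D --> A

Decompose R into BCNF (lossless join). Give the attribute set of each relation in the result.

Candidate keys of the original relation: {C}, {E}.
{A, B, C, D, E}: {D} determines {A, D} here but is not a superkey — split on D --> A, giving {A, D} and {B, C, D, E}.
{A, D} is in BCNF.
{B, C, D, E} is in BCNF.

{A, D}; {B, C, D, E}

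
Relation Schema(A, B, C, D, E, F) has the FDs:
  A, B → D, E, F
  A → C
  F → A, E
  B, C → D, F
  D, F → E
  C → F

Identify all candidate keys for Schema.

{B} never appears on the right of any FD, so every key must include it.
{A, B}⁺ = {A, B, C, D, E, F} — all of the relation — so {A, B} is a candidate key.
{B, C}⁺ = {A, B, C, D, E, F} — all of the relation — so {B, C} is a candidate key.
{B, F}⁺ = {A, B, C, D, E, F} — all of the relation — so {B, F} is a candidate key.
No proper subset of any of these is a key, and no other minimal superkey exists.

{A, B}, {B, C}, {B, F}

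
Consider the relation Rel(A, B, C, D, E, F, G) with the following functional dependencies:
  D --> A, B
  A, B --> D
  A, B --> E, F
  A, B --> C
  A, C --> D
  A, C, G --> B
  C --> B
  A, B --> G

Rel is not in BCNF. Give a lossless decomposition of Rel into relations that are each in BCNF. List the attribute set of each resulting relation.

Candidate keys of the original relation: {A, B}, {A, C}, {D}.
In {A, B, C, D, E, F, G}, {C} is not a superkey ({C}⁺ restricted to this set is {B, C}), so split on C --> B into {B, C} and {A, C, D, E, F, G}.
{B, C} has no BCNF violation.
{A, C, D, E, F, G} has no BCNF violation.

{A, C, D, E, F, G}; {B, C}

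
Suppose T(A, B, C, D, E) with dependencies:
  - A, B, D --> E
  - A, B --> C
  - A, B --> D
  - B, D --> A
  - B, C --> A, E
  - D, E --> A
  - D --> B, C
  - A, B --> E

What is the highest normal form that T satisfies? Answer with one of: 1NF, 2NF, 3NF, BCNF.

Candidate keys: {A, B}, {B, C}, {D}. Prime attributes: {A, B, C, D}.
Every FD has a superkey on the left, so the relation is in BCNF.

BCNF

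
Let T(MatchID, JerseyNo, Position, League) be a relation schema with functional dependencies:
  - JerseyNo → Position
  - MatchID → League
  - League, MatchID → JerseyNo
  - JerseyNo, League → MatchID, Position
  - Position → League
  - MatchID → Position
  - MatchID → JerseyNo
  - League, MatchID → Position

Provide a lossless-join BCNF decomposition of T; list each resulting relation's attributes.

Candidate keys of the original relation: {JerseyNo}, {MatchID}.
{JerseyNo, League, MatchID, Position}: {Position} determines {League, Position} here but is not a superkey — split on Position → League, giving {League, Position} and {JerseyNo, MatchID, Position}.
{League, Position} has no BCNF violation.
{JerseyNo, MatchID, Position} has no BCNF violation.

{JerseyNo, MatchID, Position}; {League, Position}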